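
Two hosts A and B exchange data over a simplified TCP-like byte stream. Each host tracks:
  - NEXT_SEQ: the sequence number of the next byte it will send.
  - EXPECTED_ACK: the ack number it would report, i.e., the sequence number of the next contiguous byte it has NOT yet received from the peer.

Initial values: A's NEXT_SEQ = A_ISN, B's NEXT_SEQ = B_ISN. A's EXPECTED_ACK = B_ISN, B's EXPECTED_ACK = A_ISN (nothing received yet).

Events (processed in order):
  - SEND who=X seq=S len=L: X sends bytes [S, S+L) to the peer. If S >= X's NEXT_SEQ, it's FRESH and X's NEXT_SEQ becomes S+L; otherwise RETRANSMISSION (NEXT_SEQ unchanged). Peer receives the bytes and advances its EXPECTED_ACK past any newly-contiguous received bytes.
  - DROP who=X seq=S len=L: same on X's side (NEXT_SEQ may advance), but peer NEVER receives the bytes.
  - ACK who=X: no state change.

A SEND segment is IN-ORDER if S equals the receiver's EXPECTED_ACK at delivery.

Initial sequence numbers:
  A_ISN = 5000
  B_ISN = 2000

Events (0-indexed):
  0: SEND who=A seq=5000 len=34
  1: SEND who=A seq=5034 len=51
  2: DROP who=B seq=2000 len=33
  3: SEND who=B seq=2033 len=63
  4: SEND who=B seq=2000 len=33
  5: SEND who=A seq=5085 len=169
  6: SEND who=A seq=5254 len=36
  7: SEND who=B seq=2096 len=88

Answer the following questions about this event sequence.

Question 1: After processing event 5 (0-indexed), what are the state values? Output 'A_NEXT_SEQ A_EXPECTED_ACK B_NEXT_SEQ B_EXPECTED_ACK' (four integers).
After event 0: A_seq=5034 A_ack=2000 B_seq=2000 B_ack=5034
After event 1: A_seq=5085 A_ack=2000 B_seq=2000 B_ack=5085
After event 2: A_seq=5085 A_ack=2000 B_seq=2033 B_ack=5085
After event 3: A_seq=5085 A_ack=2000 B_seq=2096 B_ack=5085
After event 4: A_seq=5085 A_ack=2096 B_seq=2096 B_ack=5085
After event 5: A_seq=5254 A_ack=2096 B_seq=2096 B_ack=5254

5254 2096 2096 5254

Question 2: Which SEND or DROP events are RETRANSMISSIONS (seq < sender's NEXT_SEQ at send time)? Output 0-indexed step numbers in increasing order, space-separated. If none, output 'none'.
Step 0: SEND seq=5000 -> fresh
Step 1: SEND seq=5034 -> fresh
Step 2: DROP seq=2000 -> fresh
Step 3: SEND seq=2033 -> fresh
Step 4: SEND seq=2000 -> retransmit
Step 5: SEND seq=5085 -> fresh
Step 6: SEND seq=5254 -> fresh
Step 7: SEND seq=2096 -> fresh

Answer: 4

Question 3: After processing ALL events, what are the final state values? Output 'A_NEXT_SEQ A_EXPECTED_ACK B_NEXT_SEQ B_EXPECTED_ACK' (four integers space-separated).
After event 0: A_seq=5034 A_ack=2000 B_seq=2000 B_ack=5034
After event 1: A_seq=5085 A_ack=2000 B_seq=2000 B_ack=5085
After event 2: A_seq=5085 A_ack=2000 B_seq=2033 B_ack=5085
After event 3: A_seq=5085 A_ack=2000 B_seq=2096 B_ack=5085
After event 4: A_seq=5085 A_ack=2096 B_seq=2096 B_ack=5085
After event 5: A_seq=5254 A_ack=2096 B_seq=2096 B_ack=5254
After event 6: A_seq=5290 A_ack=2096 B_seq=2096 B_ack=5290
After event 7: A_seq=5290 A_ack=2184 B_seq=2184 B_ack=5290

Answer: 5290 2184 2184 5290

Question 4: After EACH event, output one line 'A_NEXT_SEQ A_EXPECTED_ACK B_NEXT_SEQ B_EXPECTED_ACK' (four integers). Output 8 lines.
5034 2000 2000 5034
5085 2000 2000 5085
5085 2000 2033 5085
5085 2000 2096 5085
5085 2096 2096 5085
5254 2096 2096 5254
5290 2096 2096 5290
5290 2184 2184 5290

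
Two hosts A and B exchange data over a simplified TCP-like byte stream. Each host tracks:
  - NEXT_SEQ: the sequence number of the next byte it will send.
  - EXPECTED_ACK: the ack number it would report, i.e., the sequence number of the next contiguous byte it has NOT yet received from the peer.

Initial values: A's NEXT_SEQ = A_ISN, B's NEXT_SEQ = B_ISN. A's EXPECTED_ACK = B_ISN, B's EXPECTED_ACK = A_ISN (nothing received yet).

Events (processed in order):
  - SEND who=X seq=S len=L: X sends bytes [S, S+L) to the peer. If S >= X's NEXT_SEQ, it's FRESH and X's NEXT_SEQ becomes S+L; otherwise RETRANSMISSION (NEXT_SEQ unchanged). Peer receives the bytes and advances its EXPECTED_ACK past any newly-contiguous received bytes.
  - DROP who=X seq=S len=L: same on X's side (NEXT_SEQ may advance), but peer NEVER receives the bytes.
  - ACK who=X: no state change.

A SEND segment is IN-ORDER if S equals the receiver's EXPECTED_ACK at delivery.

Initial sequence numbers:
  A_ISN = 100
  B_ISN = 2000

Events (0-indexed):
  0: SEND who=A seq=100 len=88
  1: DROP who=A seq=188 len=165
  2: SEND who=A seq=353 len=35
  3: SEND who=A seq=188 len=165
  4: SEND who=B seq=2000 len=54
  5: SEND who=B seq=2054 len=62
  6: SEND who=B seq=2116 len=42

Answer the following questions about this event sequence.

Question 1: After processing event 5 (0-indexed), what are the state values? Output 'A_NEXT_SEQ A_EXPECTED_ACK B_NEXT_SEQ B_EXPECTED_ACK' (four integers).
After event 0: A_seq=188 A_ack=2000 B_seq=2000 B_ack=188
After event 1: A_seq=353 A_ack=2000 B_seq=2000 B_ack=188
After event 2: A_seq=388 A_ack=2000 B_seq=2000 B_ack=188
After event 3: A_seq=388 A_ack=2000 B_seq=2000 B_ack=388
After event 4: A_seq=388 A_ack=2054 B_seq=2054 B_ack=388
After event 5: A_seq=388 A_ack=2116 B_seq=2116 B_ack=388

388 2116 2116 388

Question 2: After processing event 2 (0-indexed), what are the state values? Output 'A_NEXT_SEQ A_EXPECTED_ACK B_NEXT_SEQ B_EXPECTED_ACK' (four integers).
After event 0: A_seq=188 A_ack=2000 B_seq=2000 B_ack=188
After event 1: A_seq=353 A_ack=2000 B_seq=2000 B_ack=188
After event 2: A_seq=388 A_ack=2000 B_seq=2000 B_ack=188

388 2000 2000 188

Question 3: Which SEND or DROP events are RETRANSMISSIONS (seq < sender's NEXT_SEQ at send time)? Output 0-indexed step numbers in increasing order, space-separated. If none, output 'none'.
Answer: 3

Derivation:
Step 0: SEND seq=100 -> fresh
Step 1: DROP seq=188 -> fresh
Step 2: SEND seq=353 -> fresh
Step 3: SEND seq=188 -> retransmit
Step 4: SEND seq=2000 -> fresh
Step 5: SEND seq=2054 -> fresh
Step 6: SEND seq=2116 -> fresh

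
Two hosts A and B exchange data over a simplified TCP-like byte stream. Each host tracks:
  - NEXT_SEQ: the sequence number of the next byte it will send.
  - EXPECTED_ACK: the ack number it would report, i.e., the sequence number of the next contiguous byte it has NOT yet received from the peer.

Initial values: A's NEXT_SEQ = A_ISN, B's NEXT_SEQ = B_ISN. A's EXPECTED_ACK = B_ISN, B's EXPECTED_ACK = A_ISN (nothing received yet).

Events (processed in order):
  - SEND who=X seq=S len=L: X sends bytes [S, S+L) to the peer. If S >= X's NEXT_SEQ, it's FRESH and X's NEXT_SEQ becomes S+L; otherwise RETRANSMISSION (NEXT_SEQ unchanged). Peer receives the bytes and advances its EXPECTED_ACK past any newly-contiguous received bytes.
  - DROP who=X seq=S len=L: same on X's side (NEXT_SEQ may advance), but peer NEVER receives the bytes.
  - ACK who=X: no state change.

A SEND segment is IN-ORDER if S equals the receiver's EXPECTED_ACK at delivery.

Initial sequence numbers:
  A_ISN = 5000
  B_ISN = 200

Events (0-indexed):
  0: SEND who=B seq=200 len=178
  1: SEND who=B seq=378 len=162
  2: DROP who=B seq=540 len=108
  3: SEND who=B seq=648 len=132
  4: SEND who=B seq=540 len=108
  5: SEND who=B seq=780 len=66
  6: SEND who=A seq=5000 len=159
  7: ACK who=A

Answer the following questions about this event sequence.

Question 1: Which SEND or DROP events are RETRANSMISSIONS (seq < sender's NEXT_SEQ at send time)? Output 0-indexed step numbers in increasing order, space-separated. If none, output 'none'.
Step 0: SEND seq=200 -> fresh
Step 1: SEND seq=378 -> fresh
Step 2: DROP seq=540 -> fresh
Step 3: SEND seq=648 -> fresh
Step 4: SEND seq=540 -> retransmit
Step 5: SEND seq=780 -> fresh
Step 6: SEND seq=5000 -> fresh

Answer: 4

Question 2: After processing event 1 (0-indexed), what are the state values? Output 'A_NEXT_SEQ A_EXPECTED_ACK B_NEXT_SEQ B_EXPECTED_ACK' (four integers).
After event 0: A_seq=5000 A_ack=378 B_seq=378 B_ack=5000
After event 1: A_seq=5000 A_ack=540 B_seq=540 B_ack=5000

5000 540 540 5000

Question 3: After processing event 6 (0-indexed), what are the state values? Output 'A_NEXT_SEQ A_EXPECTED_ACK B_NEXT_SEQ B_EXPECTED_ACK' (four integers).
After event 0: A_seq=5000 A_ack=378 B_seq=378 B_ack=5000
After event 1: A_seq=5000 A_ack=540 B_seq=540 B_ack=5000
After event 2: A_seq=5000 A_ack=540 B_seq=648 B_ack=5000
After event 3: A_seq=5000 A_ack=540 B_seq=780 B_ack=5000
After event 4: A_seq=5000 A_ack=780 B_seq=780 B_ack=5000
After event 5: A_seq=5000 A_ack=846 B_seq=846 B_ack=5000
After event 6: A_seq=5159 A_ack=846 B_seq=846 B_ack=5159

5159 846 846 5159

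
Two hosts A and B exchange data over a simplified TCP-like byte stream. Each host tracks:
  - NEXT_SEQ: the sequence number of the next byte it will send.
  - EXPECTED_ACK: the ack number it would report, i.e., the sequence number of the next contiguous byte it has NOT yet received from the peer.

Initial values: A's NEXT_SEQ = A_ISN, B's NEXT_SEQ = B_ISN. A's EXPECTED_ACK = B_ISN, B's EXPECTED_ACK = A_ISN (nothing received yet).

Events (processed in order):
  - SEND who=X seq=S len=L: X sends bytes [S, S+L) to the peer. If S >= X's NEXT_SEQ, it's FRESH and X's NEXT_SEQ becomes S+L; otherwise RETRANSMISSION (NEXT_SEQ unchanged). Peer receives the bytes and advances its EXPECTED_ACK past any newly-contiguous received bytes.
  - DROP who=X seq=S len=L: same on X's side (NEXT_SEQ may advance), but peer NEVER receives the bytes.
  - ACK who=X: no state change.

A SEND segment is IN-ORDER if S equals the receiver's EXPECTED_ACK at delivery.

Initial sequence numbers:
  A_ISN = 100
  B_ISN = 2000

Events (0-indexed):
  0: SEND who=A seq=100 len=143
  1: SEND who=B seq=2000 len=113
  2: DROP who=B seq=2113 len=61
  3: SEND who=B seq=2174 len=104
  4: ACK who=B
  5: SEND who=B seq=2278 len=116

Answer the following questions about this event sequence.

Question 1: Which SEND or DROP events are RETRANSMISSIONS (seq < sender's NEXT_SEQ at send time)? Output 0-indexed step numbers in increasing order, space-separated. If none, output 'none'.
Answer: none

Derivation:
Step 0: SEND seq=100 -> fresh
Step 1: SEND seq=2000 -> fresh
Step 2: DROP seq=2113 -> fresh
Step 3: SEND seq=2174 -> fresh
Step 5: SEND seq=2278 -> fresh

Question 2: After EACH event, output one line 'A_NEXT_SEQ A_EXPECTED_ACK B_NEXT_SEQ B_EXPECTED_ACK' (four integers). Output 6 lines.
243 2000 2000 243
243 2113 2113 243
243 2113 2174 243
243 2113 2278 243
243 2113 2278 243
243 2113 2394 243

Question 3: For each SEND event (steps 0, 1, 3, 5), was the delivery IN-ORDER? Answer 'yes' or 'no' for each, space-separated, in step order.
Step 0: SEND seq=100 -> in-order
Step 1: SEND seq=2000 -> in-order
Step 3: SEND seq=2174 -> out-of-order
Step 5: SEND seq=2278 -> out-of-order

Answer: yes yes no no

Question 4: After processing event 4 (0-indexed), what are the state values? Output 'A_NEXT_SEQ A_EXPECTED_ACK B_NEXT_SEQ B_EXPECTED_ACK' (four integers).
After event 0: A_seq=243 A_ack=2000 B_seq=2000 B_ack=243
After event 1: A_seq=243 A_ack=2113 B_seq=2113 B_ack=243
After event 2: A_seq=243 A_ack=2113 B_seq=2174 B_ack=243
After event 3: A_seq=243 A_ack=2113 B_seq=2278 B_ack=243
After event 4: A_seq=243 A_ack=2113 B_seq=2278 B_ack=243

243 2113 2278 243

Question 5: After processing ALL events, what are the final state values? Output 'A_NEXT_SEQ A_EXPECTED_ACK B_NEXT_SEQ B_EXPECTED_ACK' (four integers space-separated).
Answer: 243 2113 2394 243

Derivation:
After event 0: A_seq=243 A_ack=2000 B_seq=2000 B_ack=243
After event 1: A_seq=243 A_ack=2113 B_seq=2113 B_ack=243
After event 2: A_seq=243 A_ack=2113 B_seq=2174 B_ack=243
After event 3: A_seq=243 A_ack=2113 B_seq=2278 B_ack=243
After event 4: A_seq=243 A_ack=2113 B_seq=2278 B_ack=243
After event 5: A_seq=243 A_ack=2113 B_seq=2394 B_ack=243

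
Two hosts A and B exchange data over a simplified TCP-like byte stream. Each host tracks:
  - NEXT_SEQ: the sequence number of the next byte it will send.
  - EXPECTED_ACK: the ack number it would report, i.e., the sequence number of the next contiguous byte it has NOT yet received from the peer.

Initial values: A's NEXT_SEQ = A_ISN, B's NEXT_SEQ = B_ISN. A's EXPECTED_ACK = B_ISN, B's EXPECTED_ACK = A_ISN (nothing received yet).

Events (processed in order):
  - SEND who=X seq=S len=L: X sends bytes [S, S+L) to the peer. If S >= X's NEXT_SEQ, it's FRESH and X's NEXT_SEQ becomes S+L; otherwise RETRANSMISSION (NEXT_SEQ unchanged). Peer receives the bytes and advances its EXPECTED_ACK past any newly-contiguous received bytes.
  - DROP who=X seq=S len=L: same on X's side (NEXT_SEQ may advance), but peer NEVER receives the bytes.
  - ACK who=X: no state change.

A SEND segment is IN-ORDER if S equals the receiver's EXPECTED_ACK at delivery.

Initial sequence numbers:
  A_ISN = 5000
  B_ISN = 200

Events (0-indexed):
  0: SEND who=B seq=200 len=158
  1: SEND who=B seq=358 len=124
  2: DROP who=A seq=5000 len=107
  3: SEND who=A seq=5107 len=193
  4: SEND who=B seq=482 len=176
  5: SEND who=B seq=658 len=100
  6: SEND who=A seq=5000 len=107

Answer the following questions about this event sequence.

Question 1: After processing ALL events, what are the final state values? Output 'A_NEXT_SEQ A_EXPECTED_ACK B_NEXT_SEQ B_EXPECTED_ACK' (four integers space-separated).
After event 0: A_seq=5000 A_ack=358 B_seq=358 B_ack=5000
After event 1: A_seq=5000 A_ack=482 B_seq=482 B_ack=5000
After event 2: A_seq=5107 A_ack=482 B_seq=482 B_ack=5000
After event 3: A_seq=5300 A_ack=482 B_seq=482 B_ack=5000
After event 4: A_seq=5300 A_ack=658 B_seq=658 B_ack=5000
After event 5: A_seq=5300 A_ack=758 B_seq=758 B_ack=5000
After event 6: A_seq=5300 A_ack=758 B_seq=758 B_ack=5300

Answer: 5300 758 758 5300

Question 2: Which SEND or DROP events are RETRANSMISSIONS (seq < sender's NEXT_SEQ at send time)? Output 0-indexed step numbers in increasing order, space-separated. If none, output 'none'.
Step 0: SEND seq=200 -> fresh
Step 1: SEND seq=358 -> fresh
Step 2: DROP seq=5000 -> fresh
Step 3: SEND seq=5107 -> fresh
Step 4: SEND seq=482 -> fresh
Step 5: SEND seq=658 -> fresh
Step 6: SEND seq=5000 -> retransmit

Answer: 6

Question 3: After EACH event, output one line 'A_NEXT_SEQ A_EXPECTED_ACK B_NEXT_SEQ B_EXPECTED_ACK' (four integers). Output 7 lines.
5000 358 358 5000
5000 482 482 5000
5107 482 482 5000
5300 482 482 5000
5300 658 658 5000
5300 758 758 5000
5300 758 758 5300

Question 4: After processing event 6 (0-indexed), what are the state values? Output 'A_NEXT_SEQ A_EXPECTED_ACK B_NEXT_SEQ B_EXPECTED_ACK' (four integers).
After event 0: A_seq=5000 A_ack=358 B_seq=358 B_ack=5000
After event 1: A_seq=5000 A_ack=482 B_seq=482 B_ack=5000
After event 2: A_seq=5107 A_ack=482 B_seq=482 B_ack=5000
After event 3: A_seq=5300 A_ack=482 B_seq=482 B_ack=5000
After event 4: A_seq=5300 A_ack=658 B_seq=658 B_ack=5000
After event 5: A_seq=5300 A_ack=758 B_seq=758 B_ack=5000
After event 6: A_seq=5300 A_ack=758 B_seq=758 B_ack=5300

5300 758 758 5300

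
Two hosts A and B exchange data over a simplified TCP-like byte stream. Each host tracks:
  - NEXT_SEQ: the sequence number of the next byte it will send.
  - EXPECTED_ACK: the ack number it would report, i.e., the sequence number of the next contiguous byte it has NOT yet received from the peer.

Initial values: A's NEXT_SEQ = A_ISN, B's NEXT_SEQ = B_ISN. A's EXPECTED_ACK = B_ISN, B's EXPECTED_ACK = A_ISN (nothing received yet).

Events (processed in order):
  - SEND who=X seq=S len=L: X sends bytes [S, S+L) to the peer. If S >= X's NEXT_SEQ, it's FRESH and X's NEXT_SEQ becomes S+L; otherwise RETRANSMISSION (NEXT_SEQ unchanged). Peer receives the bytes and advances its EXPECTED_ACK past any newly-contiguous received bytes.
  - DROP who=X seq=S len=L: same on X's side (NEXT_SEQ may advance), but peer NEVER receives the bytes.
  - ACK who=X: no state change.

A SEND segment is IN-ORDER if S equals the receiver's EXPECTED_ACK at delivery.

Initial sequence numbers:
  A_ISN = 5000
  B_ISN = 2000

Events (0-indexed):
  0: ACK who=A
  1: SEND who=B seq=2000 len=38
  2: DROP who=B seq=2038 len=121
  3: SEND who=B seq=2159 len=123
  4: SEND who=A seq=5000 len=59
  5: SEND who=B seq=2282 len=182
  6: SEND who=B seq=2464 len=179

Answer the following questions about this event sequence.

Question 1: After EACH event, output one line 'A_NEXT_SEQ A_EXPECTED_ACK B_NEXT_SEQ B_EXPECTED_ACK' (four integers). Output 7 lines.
5000 2000 2000 5000
5000 2038 2038 5000
5000 2038 2159 5000
5000 2038 2282 5000
5059 2038 2282 5059
5059 2038 2464 5059
5059 2038 2643 5059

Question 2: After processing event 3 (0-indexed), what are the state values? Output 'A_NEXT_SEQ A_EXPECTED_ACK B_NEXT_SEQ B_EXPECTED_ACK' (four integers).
After event 0: A_seq=5000 A_ack=2000 B_seq=2000 B_ack=5000
After event 1: A_seq=5000 A_ack=2038 B_seq=2038 B_ack=5000
After event 2: A_seq=5000 A_ack=2038 B_seq=2159 B_ack=5000
After event 3: A_seq=5000 A_ack=2038 B_seq=2282 B_ack=5000

5000 2038 2282 5000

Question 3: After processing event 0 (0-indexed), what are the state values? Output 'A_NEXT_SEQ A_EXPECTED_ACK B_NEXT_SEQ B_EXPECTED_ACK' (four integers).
After event 0: A_seq=5000 A_ack=2000 B_seq=2000 B_ack=5000

5000 2000 2000 5000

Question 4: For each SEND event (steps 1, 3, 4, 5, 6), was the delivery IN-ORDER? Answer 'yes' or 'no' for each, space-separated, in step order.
Step 1: SEND seq=2000 -> in-order
Step 3: SEND seq=2159 -> out-of-order
Step 4: SEND seq=5000 -> in-order
Step 5: SEND seq=2282 -> out-of-order
Step 6: SEND seq=2464 -> out-of-order

Answer: yes no yes no no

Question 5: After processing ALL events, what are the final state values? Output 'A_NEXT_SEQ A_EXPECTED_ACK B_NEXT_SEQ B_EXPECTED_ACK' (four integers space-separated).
After event 0: A_seq=5000 A_ack=2000 B_seq=2000 B_ack=5000
After event 1: A_seq=5000 A_ack=2038 B_seq=2038 B_ack=5000
After event 2: A_seq=5000 A_ack=2038 B_seq=2159 B_ack=5000
After event 3: A_seq=5000 A_ack=2038 B_seq=2282 B_ack=5000
After event 4: A_seq=5059 A_ack=2038 B_seq=2282 B_ack=5059
After event 5: A_seq=5059 A_ack=2038 B_seq=2464 B_ack=5059
After event 6: A_seq=5059 A_ack=2038 B_seq=2643 B_ack=5059

Answer: 5059 2038 2643 5059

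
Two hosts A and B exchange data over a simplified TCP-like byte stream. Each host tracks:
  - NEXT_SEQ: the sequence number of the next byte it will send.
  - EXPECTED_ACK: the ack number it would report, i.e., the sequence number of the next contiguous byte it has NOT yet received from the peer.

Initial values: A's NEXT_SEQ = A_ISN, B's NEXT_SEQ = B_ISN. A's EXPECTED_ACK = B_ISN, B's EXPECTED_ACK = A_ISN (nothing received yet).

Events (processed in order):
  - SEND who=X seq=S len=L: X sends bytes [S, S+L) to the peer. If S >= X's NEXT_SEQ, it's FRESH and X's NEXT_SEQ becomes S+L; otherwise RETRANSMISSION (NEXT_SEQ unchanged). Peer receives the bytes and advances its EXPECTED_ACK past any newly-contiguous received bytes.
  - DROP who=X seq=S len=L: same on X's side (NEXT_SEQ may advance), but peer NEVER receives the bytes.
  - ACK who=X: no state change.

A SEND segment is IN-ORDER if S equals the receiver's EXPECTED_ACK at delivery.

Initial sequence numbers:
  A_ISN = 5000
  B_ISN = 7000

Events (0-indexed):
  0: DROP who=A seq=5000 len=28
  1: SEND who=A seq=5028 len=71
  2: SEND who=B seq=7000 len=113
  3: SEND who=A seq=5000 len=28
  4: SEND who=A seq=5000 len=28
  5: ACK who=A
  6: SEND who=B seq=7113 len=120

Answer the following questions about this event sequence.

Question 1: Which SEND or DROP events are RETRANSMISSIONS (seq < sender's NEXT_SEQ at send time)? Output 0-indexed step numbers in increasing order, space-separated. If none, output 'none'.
Step 0: DROP seq=5000 -> fresh
Step 1: SEND seq=5028 -> fresh
Step 2: SEND seq=7000 -> fresh
Step 3: SEND seq=5000 -> retransmit
Step 4: SEND seq=5000 -> retransmit
Step 6: SEND seq=7113 -> fresh

Answer: 3 4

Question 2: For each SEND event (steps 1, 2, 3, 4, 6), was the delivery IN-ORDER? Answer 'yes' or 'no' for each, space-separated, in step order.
Step 1: SEND seq=5028 -> out-of-order
Step 2: SEND seq=7000 -> in-order
Step 3: SEND seq=5000 -> in-order
Step 4: SEND seq=5000 -> out-of-order
Step 6: SEND seq=7113 -> in-order

Answer: no yes yes no yes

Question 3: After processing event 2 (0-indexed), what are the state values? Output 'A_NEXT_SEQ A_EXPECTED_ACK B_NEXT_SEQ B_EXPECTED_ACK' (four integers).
After event 0: A_seq=5028 A_ack=7000 B_seq=7000 B_ack=5000
After event 1: A_seq=5099 A_ack=7000 B_seq=7000 B_ack=5000
After event 2: A_seq=5099 A_ack=7113 B_seq=7113 B_ack=5000

5099 7113 7113 5000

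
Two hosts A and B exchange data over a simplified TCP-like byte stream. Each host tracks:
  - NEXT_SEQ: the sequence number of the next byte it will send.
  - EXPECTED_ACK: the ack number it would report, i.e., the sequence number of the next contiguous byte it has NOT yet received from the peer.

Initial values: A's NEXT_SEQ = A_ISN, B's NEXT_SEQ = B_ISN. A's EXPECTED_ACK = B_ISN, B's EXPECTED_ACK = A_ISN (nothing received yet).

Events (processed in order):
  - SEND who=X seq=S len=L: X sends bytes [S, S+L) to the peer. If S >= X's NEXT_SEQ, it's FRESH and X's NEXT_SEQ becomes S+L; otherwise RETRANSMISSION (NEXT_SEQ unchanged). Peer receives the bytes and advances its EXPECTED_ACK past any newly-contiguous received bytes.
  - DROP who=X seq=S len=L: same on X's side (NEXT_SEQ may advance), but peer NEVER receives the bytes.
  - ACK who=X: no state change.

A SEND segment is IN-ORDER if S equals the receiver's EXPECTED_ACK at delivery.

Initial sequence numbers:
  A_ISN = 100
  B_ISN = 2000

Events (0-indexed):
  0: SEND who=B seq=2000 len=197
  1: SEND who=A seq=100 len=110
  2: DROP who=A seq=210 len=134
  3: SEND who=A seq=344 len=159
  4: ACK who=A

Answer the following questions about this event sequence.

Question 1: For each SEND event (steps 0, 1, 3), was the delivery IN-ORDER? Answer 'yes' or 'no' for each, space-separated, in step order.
Step 0: SEND seq=2000 -> in-order
Step 1: SEND seq=100 -> in-order
Step 3: SEND seq=344 -> out-of-order

Answer: yes yes no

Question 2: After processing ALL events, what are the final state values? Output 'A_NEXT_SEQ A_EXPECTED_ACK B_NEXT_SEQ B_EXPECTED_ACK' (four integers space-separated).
After event 0: A_seq=100 A_ack=2197 B_seq=2197 B_ack=100
After event 1: A_seq=210 A_ack=2197 B_seq=2197 B_ack=210
After event 2: A_seq=344 A_ack=2197 B_seq=2197 B_ack=210
After event 3: A_seq=503 A_ack=2197 B_seq=2197 B_ack=210
After event 4: A_seq=503 A_ack=2197 B_seq=2197 B_ack=210

Answer: 503 2197 2197 210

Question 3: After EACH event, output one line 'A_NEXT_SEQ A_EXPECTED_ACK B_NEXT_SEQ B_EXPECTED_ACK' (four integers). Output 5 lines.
100 2197 2197 100
210 2197 2197 210
344 2197 2197 210
503 2197 2197 210
503 2197 2197 210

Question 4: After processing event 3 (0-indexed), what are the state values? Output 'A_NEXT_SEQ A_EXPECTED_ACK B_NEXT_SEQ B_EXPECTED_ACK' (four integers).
After event 0: A_seq=100 A_ack=2197 B_seq=2197 B_ack=100
After event 1: A_seq=210 A_ack=2197 B_seq=2197 B_ack=210
After event 2: A_seq=344 A_ack=2197 B_seq=2197 B_ack=210
After event 3: A_seq=503 A_ack=2197 B_seq=2197 B_ack=210

503 2197 2197 210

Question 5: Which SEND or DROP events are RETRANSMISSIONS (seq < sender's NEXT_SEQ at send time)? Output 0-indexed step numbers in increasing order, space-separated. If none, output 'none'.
Answer: none

Derivation:
Step 0: SEND seq=2000 -> fresh
Step 1: SEND seq=100 -> fresh
Step 2: DROP seq=210 -> fresh
Step 3: SEND seq=344 -> fresh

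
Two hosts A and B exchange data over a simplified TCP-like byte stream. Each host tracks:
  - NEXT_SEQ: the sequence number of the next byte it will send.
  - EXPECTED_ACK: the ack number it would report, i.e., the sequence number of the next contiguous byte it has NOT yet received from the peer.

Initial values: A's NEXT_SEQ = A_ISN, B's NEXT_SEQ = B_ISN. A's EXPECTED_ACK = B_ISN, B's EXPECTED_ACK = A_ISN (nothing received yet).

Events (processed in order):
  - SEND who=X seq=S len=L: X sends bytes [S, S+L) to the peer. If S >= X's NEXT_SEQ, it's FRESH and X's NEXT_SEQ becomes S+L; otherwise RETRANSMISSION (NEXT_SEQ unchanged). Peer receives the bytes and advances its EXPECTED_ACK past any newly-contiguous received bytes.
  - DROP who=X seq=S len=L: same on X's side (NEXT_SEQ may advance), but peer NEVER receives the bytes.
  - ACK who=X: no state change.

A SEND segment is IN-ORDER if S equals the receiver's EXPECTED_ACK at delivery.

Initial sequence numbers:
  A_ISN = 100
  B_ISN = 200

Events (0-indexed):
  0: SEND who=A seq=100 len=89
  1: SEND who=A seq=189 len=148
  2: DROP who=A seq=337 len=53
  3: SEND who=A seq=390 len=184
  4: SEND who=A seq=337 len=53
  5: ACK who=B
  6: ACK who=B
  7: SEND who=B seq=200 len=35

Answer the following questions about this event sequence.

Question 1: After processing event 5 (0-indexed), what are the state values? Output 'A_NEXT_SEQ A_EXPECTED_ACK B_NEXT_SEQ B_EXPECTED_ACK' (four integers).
After event 0: A_seq=189 A_ack=200 B_seq=200 B_ack=189
After event 1: A_seq=337 A_ack=200 B_seq=200 B_ack=337
After event 2: A_seq=390 A_ack=200 B_seq=200 B_ack=337
After event 3: A_seq=574 A_ack=200 B_seq=200 B_ack=337
After event 4: A_seq=574 A_ack=200 B_seq=200 B_ack=574
After event 5: A_seq=574 A_ack=200 B_seq=200 B_ack=574

574 200 200 574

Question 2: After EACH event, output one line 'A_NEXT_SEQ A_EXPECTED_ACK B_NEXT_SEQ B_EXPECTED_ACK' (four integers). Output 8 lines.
189 200 200 189
337 200 200 337
390 200 200 337
574 200 200 337
574 200 200 574
574 200 200 574
574 200 200 574
574 235 235 574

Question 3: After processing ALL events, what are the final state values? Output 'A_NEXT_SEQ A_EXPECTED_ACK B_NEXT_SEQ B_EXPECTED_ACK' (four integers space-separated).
After event 0: A_seq=189 A_ack=200 B_seq=200 B_ack=189
After event 1: A_seq=337 A_ack=200 B_seq=200 B_ack=337
After event 2: A_seq=390 A_ack=200 B_seq=200 B_ack=337
After event 3: A_seq=574 A_ack=200 B_seq=200 B_ack=337
After event 4: A_seq=574 A_ack=200 B_seq=200 B_ack=574
After event 5: A_seq=574 A_ack=200 B_seq=200 B_ack=574
After event 6: A_seq=574 A_ack=200 B_seq=200 B_ack=574
After event 7: A_seq=574 A_ack=235 B_seq=235 B_ack=574

Answer: 574 235 235 574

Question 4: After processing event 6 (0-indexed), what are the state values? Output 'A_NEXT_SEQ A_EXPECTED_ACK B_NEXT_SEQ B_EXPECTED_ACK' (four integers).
After event 0: A_seq=189 A_ack=200 B_seq=200 B_ack=189
After event 1: A_seq=337 A_ack=200 B_seq=200 B_ack=337
After event 2: A_seq=390 A_ack=200 B_seq=200 B_ack=337
After event 3: A_seq=574 A_ack=200 B_seq=200 B_ack=337
After event 4: A_seq=574 A_ack=200 B_seq=200 B_ack=574
After event 5: A_seq=574 A_ack=200 B_seq=200 B_ack=574
After event 6: A_seq=574 A_ack=200 B_seq=200 B_ack=574

574 200 200 574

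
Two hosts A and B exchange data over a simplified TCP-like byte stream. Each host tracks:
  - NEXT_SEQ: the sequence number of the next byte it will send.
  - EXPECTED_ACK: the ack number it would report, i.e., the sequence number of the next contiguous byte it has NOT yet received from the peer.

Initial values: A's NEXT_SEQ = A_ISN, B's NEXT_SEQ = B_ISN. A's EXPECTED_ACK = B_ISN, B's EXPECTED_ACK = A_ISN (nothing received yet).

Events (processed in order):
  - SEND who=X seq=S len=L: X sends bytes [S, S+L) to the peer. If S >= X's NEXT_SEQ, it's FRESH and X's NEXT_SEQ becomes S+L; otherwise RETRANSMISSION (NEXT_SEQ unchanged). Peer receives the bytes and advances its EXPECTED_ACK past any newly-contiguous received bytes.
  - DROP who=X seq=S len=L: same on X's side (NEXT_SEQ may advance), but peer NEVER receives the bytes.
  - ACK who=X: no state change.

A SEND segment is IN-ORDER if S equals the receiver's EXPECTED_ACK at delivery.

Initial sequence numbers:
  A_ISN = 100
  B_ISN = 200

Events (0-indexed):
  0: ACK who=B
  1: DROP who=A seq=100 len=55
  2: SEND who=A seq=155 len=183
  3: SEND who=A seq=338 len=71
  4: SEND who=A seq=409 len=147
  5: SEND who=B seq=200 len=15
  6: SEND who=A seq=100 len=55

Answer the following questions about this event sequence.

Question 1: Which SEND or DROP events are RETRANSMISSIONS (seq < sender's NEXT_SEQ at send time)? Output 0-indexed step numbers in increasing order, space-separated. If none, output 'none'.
Answer: 6

Derivation:
Step 1: DROP seq=100 -> fresh
Step 2: SEND seq=155 -> fresh
Step 3: SEND seq=338 -> fresh
Step 4: SEND seq=409 -> fresh
Step 5: SEND seq=200 -> fresh
Step 6: SEND seq=100 -> retransmit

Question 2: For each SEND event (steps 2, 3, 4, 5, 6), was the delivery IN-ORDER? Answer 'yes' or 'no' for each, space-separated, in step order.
Answer: no no no yes yes

Derivation:
Step 2: SEND seq=155 -> out-of-order
Step 3: SEND seq=338 -> out-of-order
Step 4: SEND seq=409 -> out-of-order
Step 5: SEND seq=200 -> in-order
Step 6: SEND seq=100 -> in-order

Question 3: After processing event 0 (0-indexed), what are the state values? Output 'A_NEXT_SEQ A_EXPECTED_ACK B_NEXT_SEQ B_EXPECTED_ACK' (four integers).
After event 0: A_seq=100 A_ack=200 B_seq=200 B_ack=100

100 200 200 100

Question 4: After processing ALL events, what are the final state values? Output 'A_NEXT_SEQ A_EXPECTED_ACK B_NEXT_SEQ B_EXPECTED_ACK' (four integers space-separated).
Answer: 556 215 215 556

Derivation:
After event 0: A_seq=100 A_ack=200 B_seq=200 B_ack=100
After event 1: A_seq=155 A_ack=200 B_seq=200 B_ack=100
After event 2: A_seq=338 A_ack=200 B_seq=200 B_ack=100
After event 3: A_seq=409 A_ack=200 B_seq=200 B_ack=100
After event 4: A_seq=556 A_ack=200 B_seq=200 B_ack=100
After event 5: A_seq=556 A_ack=215 B_seq=215 B_ack=100
After event 6: A_seq=556 A_ack=215 B_seq=215 B_ack=556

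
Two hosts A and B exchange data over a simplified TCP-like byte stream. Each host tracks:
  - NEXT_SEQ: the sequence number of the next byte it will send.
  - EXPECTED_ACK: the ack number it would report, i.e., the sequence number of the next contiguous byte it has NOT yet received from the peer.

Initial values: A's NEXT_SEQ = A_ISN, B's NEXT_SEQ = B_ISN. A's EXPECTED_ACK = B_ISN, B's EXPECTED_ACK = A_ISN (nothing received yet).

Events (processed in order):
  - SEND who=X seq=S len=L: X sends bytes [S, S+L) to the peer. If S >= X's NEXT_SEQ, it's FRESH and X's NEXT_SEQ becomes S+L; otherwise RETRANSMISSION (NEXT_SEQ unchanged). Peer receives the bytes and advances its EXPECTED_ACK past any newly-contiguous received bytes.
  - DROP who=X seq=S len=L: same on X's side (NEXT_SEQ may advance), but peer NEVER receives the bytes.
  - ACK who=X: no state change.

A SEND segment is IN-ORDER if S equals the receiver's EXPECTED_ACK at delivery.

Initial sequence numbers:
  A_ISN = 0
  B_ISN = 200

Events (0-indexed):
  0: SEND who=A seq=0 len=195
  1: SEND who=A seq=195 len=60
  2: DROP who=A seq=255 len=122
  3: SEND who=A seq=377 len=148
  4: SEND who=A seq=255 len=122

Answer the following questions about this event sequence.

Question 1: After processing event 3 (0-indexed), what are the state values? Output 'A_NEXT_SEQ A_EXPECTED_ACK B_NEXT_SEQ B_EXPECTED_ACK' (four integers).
After event 0: A_seq=195 A_ack=200 B_seq=200 B_ack=195
After event 1: A_seq=255 A_ack=200 B_seq=200 B_ack=255
After event 2: A_seq=377 A_ack=200 B_seq=200 B_ack=255
After event 3: A_seq=525 A_ack=200 B_seq=200 B_ack=255

525 200 200 255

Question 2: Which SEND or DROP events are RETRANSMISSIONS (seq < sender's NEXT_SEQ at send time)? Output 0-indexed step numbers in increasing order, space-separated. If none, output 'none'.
Step 0: SEND seq=0 -> fresh
Step 1: SEND seq=195 -> fresh
Step 2: DROP seq=255 -> fresh
Step 3: SEND seq=377 -> fresh
Step 4: SEND seq=255 -> retransmit

Answer: 4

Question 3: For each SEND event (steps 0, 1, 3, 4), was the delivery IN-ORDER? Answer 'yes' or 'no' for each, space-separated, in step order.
Step 0: SEND seq=0 -> in-order
Step 1: SEND seq=195 -> in-order
Step 3: SEND seq=377 -> out-of-order
Step 4: SEND seq=255 -> in-order

Answer: yes yes no yes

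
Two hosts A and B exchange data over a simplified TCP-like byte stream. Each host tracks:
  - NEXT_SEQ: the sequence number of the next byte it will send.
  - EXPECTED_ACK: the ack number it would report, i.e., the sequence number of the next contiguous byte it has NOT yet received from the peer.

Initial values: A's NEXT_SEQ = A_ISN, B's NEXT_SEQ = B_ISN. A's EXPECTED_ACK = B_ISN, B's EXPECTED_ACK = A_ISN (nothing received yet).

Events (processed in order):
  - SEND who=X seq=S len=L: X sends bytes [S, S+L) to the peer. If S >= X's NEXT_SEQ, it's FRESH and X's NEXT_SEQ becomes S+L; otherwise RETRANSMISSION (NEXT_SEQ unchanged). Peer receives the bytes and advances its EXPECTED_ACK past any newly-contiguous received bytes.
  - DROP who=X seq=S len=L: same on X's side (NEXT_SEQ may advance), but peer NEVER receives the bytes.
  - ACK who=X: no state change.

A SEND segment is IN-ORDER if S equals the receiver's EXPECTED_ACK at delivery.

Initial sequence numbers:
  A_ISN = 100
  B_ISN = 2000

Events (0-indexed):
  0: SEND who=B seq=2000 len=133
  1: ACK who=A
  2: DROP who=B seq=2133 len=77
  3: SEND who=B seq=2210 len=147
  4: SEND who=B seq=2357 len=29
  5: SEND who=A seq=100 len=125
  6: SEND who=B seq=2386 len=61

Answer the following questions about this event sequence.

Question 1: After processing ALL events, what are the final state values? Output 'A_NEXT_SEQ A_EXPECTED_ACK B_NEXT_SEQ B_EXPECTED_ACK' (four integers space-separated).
After event 0: A_seq=100 A_ack=2133 B_seq=2133 B_ack=100
After event 1: A_seq=100 A_ack=2133 B_seq=2133 B_ack=100
After event 2: A_seq=100 A_ack=2133 B_seq=2210 B_ack=100
After event 3: A_seq=100 A_ack=2133 B_seq=2357 B_ack=100
After event 4: A_seq=100 A_ack=2133 B_seq=2386 B_ack=100
After event 5: A_seq=225 A_ack=2133 B_seq=2386 B_ack=225
After event 6: A_seq=225 A_ack=2133 B_seq=2447 B_ack=225

Answer: 225 2133 2447 225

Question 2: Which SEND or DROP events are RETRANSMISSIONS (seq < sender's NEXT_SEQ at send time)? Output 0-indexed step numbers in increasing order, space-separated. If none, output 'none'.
Answer: none

Derivation:
Step 0: SEND seq=2000 -> fresh
Step 2: DROP seq=2133 -> fresh
Step 3: SEND seq=2210 -> fresh
Step 4: SEND seq=2357 -> fresh
Step 5: SEND seq=100 -> fresh
Step 6: SEND seq=2386 -> fresh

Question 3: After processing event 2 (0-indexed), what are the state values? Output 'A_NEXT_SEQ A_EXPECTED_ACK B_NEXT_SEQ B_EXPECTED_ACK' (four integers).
After event 0: A_seq=100 A_ack=2133 B_seq=2133 B_ack=100
After event 1: A_seq=100 A_ack=2133 B_seq=2133 B_ack=100
After event 2: A_seq=100 A_ack=2133 B_seq=2210 B_ack=100

100 2133 2210 100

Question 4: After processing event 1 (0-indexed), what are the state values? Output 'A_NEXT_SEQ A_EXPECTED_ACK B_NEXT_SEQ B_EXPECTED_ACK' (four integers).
After event 0: A_seq=100 A_ack=2133 B_seq=2133 B_ack=100
After event 1: A_seq=100 A_ack=2133 B_seq=2133 B_ack=100

100 2133 2133 100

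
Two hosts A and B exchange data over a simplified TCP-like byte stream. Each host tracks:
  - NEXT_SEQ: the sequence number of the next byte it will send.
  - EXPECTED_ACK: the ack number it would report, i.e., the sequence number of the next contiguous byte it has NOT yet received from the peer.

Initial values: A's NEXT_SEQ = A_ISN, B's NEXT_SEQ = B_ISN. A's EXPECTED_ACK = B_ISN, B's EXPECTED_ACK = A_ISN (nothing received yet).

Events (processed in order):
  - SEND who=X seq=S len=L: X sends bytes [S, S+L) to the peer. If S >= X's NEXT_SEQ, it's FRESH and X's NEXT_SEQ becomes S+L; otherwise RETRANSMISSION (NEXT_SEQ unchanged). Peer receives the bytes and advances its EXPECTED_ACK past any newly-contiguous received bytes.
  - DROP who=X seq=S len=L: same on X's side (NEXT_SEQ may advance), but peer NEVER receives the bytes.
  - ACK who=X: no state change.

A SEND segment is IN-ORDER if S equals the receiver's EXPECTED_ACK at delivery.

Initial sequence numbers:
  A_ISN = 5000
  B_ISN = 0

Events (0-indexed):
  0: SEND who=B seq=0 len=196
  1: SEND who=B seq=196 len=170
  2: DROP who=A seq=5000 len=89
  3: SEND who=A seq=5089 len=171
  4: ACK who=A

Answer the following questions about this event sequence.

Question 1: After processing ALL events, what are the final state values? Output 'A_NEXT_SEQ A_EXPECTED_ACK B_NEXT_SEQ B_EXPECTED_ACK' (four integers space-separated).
Answer: 5260 366 366 5000

Derivation:
After event 0: A_seq=5000 A_ack=196 B_seq=196 B_ack=5000
After event 1: A_seq=5000 A_ack=366 B_seq=366 B_ack=5000
After event 2: A_seq=5089 A_ack=366 B_seq=366 B_ack=5000
After event 3: A_seq=5260 A_ack=366 B_seq=366 B_ack=5000
After event 4: A_seq=5260 A_ack=366 B_seq=366 B_ack=5000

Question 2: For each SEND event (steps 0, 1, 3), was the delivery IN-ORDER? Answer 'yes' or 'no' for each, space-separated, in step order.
Step 0: SEND seq=0 -> in-order
Step 1: SEND seq=196 -> in-order
Step 3: SEND seq=5089 -> out-of-order

Answer: yes yes no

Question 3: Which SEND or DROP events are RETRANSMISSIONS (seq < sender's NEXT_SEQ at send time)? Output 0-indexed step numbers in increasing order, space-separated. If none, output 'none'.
Step 0: SEND seq=0 -> fresh
Step 1: SEND seq=196 -> fresh
Step 2: DROP seq=5000 -> fresh
Step 3: SEND seq=5089 -> fresh

Answer: none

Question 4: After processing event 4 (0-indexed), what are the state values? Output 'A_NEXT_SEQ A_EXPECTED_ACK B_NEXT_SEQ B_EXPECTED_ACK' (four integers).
After event 0: A_seq=5000 A_ack=196 B_seq=196 B_ack=5000
After event 1: A_seq=5000 A_ack=366 B_seq=366 B_ack=5000
After event 2: A_seq=5089 A_ack=366 B_seq=366 B_ack=5000
After event 3: A_seq=5260 A_ack=366 B_seq=366 B_ack=5000
After event 4: A_seq=5260 A_ack=366 B_seq=366 B_ack=5000

5260 366 366 5000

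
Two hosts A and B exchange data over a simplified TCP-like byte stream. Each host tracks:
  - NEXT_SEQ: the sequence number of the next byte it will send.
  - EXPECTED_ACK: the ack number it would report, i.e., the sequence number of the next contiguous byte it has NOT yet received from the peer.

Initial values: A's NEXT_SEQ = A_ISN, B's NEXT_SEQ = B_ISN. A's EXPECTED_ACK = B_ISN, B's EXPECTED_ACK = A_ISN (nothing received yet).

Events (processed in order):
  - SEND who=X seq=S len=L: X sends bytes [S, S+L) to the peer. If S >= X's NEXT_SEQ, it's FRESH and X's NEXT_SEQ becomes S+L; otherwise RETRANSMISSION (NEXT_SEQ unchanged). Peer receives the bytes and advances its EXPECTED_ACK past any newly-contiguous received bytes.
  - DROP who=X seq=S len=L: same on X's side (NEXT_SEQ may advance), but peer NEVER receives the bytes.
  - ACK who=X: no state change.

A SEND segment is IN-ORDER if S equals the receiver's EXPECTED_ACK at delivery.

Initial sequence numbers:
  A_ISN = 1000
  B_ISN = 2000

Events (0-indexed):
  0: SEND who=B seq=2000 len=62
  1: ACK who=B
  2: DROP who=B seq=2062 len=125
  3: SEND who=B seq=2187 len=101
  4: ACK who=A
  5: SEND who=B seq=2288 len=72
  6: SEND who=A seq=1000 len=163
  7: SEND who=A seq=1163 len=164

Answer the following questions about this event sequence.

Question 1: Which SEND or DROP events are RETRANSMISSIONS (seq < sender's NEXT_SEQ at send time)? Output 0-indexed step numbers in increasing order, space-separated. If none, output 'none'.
Step 0: SEND seq=2000 -> fresh
Step 2: DROP seq=2062 -> fresh
Step 3: SEND seq=2187 -> fresh
Step 5: SEND seq=2288 -> fresh
Step 6: SEND seq=1000 -> fresh
Step 7: SEND seq=1163 -> fresh

Answer: none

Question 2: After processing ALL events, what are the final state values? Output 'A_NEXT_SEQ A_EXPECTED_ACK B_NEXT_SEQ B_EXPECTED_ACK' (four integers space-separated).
After event 0: A_seq=1000 A_ack=2062 B_seq=2062 B_ack=1000
After event 1: A_seq=1000 A_ack=2062 B_seq=2062 B_ack=1000
After event 2: A_seq=1000 A_ack=2062 B_seq=2187 B_ack=1000
After event 3: A_seq=1000 A_ack=2062 B_seq=2288 B_ack=1000
After event 4: A_seq=1000 A_ack=2062 B_seq=2288 B_ack=1000
After event 5: A_seq=1000 A_ack=2062 B_seq=2360 B_ack=1000
After event 6: A_seq=1163 A_ack=2062 B_seq=2360 B_ack=1163
After event 7: A_seq=1327 A_ack=2062 B_seq=2360 B_ack=1327

Answer: 1327 2062 2360 1327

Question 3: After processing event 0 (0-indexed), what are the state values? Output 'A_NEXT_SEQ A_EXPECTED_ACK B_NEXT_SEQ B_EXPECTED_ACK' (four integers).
After event 0: A_seq=1000 A_ack=2062 B_seq=2062 B_ack=1000

1000 2062 2062 1000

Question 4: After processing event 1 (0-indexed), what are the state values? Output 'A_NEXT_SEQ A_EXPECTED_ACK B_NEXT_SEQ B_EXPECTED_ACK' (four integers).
After event 0: A_seq=1000 A_ack=2062 B_seq=2062 B_ack=1000
After event 1: A_seq=1000 A_ack=2062 B_seq=2062 B_ack=1000

1000 2062 2062 1000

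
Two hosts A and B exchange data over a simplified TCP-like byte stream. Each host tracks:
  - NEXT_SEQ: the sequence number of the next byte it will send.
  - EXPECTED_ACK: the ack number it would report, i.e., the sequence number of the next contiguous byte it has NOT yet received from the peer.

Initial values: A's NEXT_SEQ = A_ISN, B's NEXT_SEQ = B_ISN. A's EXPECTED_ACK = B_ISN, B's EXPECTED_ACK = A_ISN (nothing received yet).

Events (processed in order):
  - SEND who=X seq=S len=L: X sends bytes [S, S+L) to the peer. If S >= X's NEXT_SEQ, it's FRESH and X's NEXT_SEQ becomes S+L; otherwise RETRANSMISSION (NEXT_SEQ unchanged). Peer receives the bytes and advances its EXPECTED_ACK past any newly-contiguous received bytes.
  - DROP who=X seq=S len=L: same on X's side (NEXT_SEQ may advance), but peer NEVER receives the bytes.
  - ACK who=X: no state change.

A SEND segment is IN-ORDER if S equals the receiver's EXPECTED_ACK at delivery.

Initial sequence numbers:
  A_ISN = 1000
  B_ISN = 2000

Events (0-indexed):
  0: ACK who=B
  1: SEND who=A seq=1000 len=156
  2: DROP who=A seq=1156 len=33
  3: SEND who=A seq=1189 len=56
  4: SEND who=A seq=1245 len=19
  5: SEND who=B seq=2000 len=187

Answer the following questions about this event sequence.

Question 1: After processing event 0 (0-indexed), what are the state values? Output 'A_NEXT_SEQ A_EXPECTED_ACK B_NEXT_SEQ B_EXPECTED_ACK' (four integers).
After event 0: A_seq=1000 A_ack=2000 B_seq=2000 B_ack=1000

1000 2000 2000 1000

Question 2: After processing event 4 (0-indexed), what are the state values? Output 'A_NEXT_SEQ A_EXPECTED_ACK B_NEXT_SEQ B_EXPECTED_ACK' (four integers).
After event 0: A_seq=1000 A_ack=2000 B_seq=2000 B_ack=1000
After event 1: A_seq=1156 A_ack=2000 B_seq=2000 B_ack=1156
After event 2: A_seq=1189 A_ack=2000 B_seq=2000 B_ack=1156
After event 3: A_seq=1245 A_ack=2000 B_seq=2000 B_ack=1156
After event 4: A_seq=1264 A_ack=2000 B_seq=2000 B_ack=1156

1264 2000 2000 1156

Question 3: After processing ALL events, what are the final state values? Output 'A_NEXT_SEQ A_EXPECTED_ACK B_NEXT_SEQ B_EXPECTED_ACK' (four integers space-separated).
Answer: 1264 2187 2187 1156

Derivation:
After event 0: A_seq=1000 A_ack=2000 B_seq=2000 B_ack=1000
After event 1: A_seq=1156 A_ack=2000 B_seq=2000 B_ack=1156
After event 2: A_seq=1189 A_ack=2000 B_seq=2000 B_ack=1156
After event 3: A_seq=1245 A_ack=2000 B_seq=2000 B_ack=1156
After event 4: A_seq=1264 A_ack=2000 B_seq=2000 B_ack=1156
After event 5: A_seq=1264 A_ack=2187 B_seq=2187 B_ack=1156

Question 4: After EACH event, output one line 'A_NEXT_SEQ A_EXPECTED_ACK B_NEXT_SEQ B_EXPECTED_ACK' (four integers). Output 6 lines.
1000 2000 2000 1000
1156 2000 2000 1156
1189 2000 2000 1156
1245 2000 2000 1156
1264 2000 2000 1156
1264 2187 2187 1156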